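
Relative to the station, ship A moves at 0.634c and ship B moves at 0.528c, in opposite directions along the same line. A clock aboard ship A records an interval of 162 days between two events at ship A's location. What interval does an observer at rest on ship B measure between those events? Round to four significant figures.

329.2 days

Speed of ship A in ship B's frame: u = (v_A + v_B)/(1 + v_A v_B/c²) = (0.634 + 0.528)/(1 + 0.634×0.528) = 1.162/1.334752 = 0.87057; |u| = 0.87057c.
γ for this relative speed: γ = 1/√(1 − 0.757892) = 2.0323.
The clock on ship A records proper time, so ship B measures Δt = γΔτ = 2.0323 × 162 = 329.2 days.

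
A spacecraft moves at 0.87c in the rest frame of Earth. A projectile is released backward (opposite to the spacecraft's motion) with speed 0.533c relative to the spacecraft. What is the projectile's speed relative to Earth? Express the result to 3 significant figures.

In units of c, u = (u' + v)/(1 + u'v) with u' = −0.533 and v = 0.87.
Numerator: −0.533 + 0.87 = 0.337. Denominator: 1 + (−0.533)(0.87) = 0.53629.
u = 0.337/0.53629 = 0.62839, so the speed is 0.628c.

0.628c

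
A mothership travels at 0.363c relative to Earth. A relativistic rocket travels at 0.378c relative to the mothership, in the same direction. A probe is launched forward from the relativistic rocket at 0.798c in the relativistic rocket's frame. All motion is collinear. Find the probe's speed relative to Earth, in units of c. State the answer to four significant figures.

Compose velocities in two stages. Stage 1 (into S'): u₁ = (0.798+0.378)/(1+0.798×0.378) = 0.90347.
Stage 2 (into S): u = (0.90347+0.363)/(1+0.90347×0.363) = 0.9537, so the speed is 0.9537c.

0.9537c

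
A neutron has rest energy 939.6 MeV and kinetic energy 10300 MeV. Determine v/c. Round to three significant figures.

γ = 1 + K/(mc²) = 1 + 10300/939.6 = 11.962.
β = √(1 − 1/γ²) = √(1 − 0.00698864) = √0.99301136 = 0.996.

0.996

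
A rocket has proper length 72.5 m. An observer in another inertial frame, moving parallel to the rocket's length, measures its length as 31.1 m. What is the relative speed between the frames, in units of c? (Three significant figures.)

Length contraction gives γ = L₀/L = 72.5/31.1 = 2.3312.
β = √(1 − 1/γ²) = √0.81599 = 0.903.

0.903c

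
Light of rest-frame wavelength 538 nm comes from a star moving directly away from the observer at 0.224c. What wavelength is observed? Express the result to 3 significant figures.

Relativistic Doppler for wavelength: λ_obs = λ_src · √((1+β)/(1−β)).
With β = 0.224: factor = √(1.224/0.776) = 1.2559.
λ_obs = 538 × 1.2559 = 676 nm.

676 nm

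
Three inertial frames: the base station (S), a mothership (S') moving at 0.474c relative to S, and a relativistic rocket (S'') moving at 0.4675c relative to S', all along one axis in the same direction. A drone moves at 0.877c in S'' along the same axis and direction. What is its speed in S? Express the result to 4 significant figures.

First combine the drone and relativistic rocket (S''→S'): u₁ = (0.877 + 0.4675)/(1 + 0.877×0.4675) = 1.3445/1.4099975 = 0.95355.
Then combine with the mothership (S'→S): u = (0.95355 + 0.474)/(1 + 0.95355×0.474) = 1.42755/1.4519827 = 0.98317.

0.9832c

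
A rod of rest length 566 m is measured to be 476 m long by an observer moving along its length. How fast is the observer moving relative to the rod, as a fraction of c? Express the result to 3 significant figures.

Length contraction gives γ = L₀/L = 566/476 = 1.1891.
β = √(1 − 1/γ²) = √0.292766 = 0.541.

0.541c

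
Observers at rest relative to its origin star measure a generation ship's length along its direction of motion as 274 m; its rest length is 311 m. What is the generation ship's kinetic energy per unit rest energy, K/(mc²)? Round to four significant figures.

0.1350

Length contraction gives γ = L₀/L = 311/274 = 1.13504.
K/(mc²) = γ − 1 = 1.13504 − 1 = 0.1350.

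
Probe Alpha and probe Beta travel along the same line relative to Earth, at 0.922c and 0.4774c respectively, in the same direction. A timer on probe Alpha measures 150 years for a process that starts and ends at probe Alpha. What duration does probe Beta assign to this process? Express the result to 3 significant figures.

247 years

Speed of probe Alpha in probe Beta's frame: u = (v_A − v_B)/(1 − v_A v_B/c²) = (0.922 − 0.4774)/(1 − 0.922×0.4774) = 0.4446/0.5598372 = 0.79416; |u| = 0.79416c.
γ for this relative speed: γ = 1/√(1 − 0.63069) = 1.6455.
Probe Alpha's interval is proper; time dilation gives Δt_B = γΔτ = 1.6455 × 150 years = 247 years.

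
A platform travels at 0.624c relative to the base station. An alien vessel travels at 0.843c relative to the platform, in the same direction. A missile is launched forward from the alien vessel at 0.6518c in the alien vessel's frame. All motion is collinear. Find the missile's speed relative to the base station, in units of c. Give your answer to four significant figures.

0.9917c

Apply u = (u'+v)/(1+u'v) twice. Missile in the platform frame: (0.6518+0.843)/(1+0.6518·0.843) = 1.4948/1.5494674 = 0.96472c.
That velocity, transformed to the rest frame of the base station: (0.96472+0.624)/(1+0.96472·0.624) = 1.58872/1.60198528 = 0.99172c.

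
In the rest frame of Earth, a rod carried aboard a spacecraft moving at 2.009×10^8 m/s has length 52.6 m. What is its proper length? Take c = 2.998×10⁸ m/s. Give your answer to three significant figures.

70.9 m

β = v/c = (2.009×10^8 m/s)/(2.998×10⁸ m/s) = 0.670113.
γ = 1/√(1 − β²) = 1/√(1 − 0.4490514) = 1/√0.5509486 = 1/0.742259 = 1.3472.
Proper length: L₀ = γ·L = 1.3472 × 52.6 = 70.9 m.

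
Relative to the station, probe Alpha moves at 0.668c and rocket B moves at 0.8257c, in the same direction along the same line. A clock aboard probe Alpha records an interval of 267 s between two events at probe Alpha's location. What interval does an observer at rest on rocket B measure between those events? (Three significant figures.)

Transform probe Alpha's velocity into rocket B's frame: (0.668 − 0.8257)/(1 − 0.668·0.8257) = −0.1577/0.4484324, so the relative speed is 0.35167c.
γ for this relative speed: γ = 1/√(1 − 0.123672) = 1.0682.
Probe Alpha's interval is proper; time dilation gives Δt_B = γΔτ = 1.0682 × 267 s = 285 s.

285 s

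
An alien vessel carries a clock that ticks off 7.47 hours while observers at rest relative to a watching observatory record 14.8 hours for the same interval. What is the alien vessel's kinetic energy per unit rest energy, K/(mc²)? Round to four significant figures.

The time-dilation ratio gives γ = 14.8/7.47 = 1.98126.
Since K = (γ−1)mc², K/(mc²) = 1.98126 − 1 = 0.9813.

0.9813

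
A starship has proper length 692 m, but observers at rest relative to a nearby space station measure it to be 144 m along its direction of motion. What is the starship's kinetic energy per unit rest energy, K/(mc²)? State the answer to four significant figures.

From L = L₀/γ: γ = 692/144 = 4.80556.
Since K = (γ−1)mc², K/(mc²) = 4.80556 − 1 = 3.806.

3.806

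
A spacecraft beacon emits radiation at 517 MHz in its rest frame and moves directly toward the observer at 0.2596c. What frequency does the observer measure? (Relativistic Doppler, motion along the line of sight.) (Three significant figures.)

Relativistic Doppler (source moving toward): f_obs = f_src · √((1+β)/(1−β)).
With β = 0.2596: factor = √(1.2596/0.7404) = 1.3043.
f_obs = 517 × 1.3043 = 674 MHz.

674 MHz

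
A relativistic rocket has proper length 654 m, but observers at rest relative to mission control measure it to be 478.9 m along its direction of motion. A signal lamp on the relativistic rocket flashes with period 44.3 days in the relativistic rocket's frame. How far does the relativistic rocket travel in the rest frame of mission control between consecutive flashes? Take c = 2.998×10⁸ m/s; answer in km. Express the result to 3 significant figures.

1.07×10^12 km

γ = L₀/L = 654/478.9 = 1.36563.
β = √(1 − 1/γ²) = 0.68102. Lab-frame period = γτ = 1.36563×44.3 days = 60.497 days. Distance = βc × γτ = 0.68102 × 2.998×10⁸ m/s × 5226940.8 s = 1.0672×10^15 m = 1.07×10^12 km.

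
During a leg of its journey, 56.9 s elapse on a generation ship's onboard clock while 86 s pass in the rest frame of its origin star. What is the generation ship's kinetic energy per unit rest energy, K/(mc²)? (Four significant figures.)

0.5114

γ = Δt/Δτ = 86/56.9 = 1.51142.
K/(mc²) = γ − 1 = 1.51142 − 1 = 0.5114.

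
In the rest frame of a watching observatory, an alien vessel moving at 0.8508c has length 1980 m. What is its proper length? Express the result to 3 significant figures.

Lorentz factor: γ = (1 − 0.72386064)^(−1/2) = 1.903.
Proper length: L₀ = γ·L = 1.903 × 1980 = 3770 m.

3770 m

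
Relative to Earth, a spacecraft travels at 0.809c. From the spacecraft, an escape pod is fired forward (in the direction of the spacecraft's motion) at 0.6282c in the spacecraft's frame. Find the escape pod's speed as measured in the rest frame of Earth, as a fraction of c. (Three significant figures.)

0.953c

Relativistic velocity addition: u = (u' + v)/(1 + u'v/c²), with u' = 0.6282c and v = 0.809c.
Numerator: 0.6282 + 0.809 = 1.4372. Denominator: 1 + (0.6282)(0.809) = 1.5082138.
u = 1.4372/1.5082138 = 0.95292, so the speed is 0.953c.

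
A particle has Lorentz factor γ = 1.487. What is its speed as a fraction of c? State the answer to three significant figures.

0.740c

β = √(1 − 1/γ²) = √(1 − 1/2.211169) = √0.547751 = 0.740.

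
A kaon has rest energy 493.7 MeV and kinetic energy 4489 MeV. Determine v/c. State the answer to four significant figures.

0.9951

γ = 1 + K/(mc²) = 1 + 4489/493.7 = 10.093.
β = √(1 − 1/γ²) = √(1 − 0.00981656) = √0.99018344 = 0.9951.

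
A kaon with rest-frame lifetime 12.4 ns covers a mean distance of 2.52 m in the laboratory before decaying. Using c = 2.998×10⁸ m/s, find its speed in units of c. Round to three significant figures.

d = βγcτ ⇒ βγ = d/(cτ) = 2.520 m / (3.71752 m) = 0.67787.
β = (βγ)/√(1+(βγ)²) = 0.67787/√1.459508 = 0.561.

0.561c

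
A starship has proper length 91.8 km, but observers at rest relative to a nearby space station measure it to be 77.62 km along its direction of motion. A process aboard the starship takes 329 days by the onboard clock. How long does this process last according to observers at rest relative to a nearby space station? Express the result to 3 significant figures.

389 days

From L = L₀/γ: γ = 91.8/77.62 = 1.18268.
The same γ dilates the second interval: 1.18268 × 329 days = 389 days.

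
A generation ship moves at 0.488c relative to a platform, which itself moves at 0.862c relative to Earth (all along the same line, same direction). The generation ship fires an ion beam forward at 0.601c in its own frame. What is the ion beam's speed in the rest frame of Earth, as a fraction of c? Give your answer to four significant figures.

Compose velocities in two stages. Stage 1 (into S'): u₁ = (0.601+0.488)/(1+0.601×0.488) = 0.84204.
Stage 2 (into S): u = (0.84204+0.862)/(1+0.84204×0.862) = 0.98737, so the speed is 0.9874c.

0.9874c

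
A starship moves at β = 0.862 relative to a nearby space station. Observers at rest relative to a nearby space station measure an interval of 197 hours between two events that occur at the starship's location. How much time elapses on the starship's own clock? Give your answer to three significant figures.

99.9 hours

Lorentz factor: γ = (1 − 0.743044)^(−1/2) = 1.9727.
The moving clock records proper time: Δτ = Δt/γ = 197/1.9727 = 99.9 hours.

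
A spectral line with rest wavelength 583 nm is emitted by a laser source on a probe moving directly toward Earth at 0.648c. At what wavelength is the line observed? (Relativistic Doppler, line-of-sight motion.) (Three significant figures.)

269 nm

Relativistic Doppler for wavelength: λ_obs = λ_src · √((1−β)/(1+β)).
With β = 0.648: factor = √(0.352/1.648) = 0.46216.
λ_obs = 583 × 0.46216 = 269 nm.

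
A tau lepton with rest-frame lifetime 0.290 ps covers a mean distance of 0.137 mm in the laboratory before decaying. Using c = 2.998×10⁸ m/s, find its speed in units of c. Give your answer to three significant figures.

Lab distance = (lab lifetime)·v = γτ·βc, so βγ = d/(cτ) = 1.370×10^-4/(2.998×10⁸ × 2.900×10^-13) = 1.5758.
With βγ = 1.5758: γ² = 1 + (βγ)² = 3.48315, and β = (βγ)/γ = 1.5758/1.86632 = 0.844.

0.844c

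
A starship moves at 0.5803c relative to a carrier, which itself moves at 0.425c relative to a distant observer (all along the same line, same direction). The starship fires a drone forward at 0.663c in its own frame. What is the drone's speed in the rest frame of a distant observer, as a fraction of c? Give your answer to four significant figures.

0.9575c

First combine the drone and starship (S''→S'): u₁ = (0.663 + 0.5803)/(1 + 0.663×0.5803) = 1.2433/1.3847389 = 0.89786.
Then combine with the carrier (S'→S): u = (0.89786 + 0.425)/(1 + 0.89786×0.425) = 1.32286/1.3815905 = 0.95749.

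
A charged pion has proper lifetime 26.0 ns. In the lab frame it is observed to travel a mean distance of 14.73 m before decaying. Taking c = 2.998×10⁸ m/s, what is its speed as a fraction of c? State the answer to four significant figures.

0.8839c

d = βγcτ ⇒ βγ = d/(cτ) = 14.73 m / (7.7948 m) = 1.8897.
β = (βγ)/√(1+(βγ)²) = 1.8897/√4.57097 = 0.8839.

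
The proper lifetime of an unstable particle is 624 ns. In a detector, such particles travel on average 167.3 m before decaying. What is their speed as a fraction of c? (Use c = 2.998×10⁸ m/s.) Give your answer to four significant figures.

0.6666c

d = βγcτ ⇒ βγ = d/(cτ) = 167.3 m / (187.0752 m) = 0.89429.
β = (βγ)/√(1+(βγ)²) = 0.89429/√1.799755 = 0.6666.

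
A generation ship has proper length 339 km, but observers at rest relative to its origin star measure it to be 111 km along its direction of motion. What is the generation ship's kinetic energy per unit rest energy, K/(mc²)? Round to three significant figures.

γ = L₀/L = 339/111 = 3.05405.
K/(mc²) = γ − 1 = 3.05405 − 1 = 2.05.

2.05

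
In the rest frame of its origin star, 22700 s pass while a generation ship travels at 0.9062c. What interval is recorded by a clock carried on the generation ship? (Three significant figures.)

With β = 0.9062, γ = 1/√(1 − 0.9062²) = 1/√0.17880156 = 2.3649.
The moving clock records proper time: Δτ = Δt/γ = 22700/2.3649 = 9600 s.

9600 s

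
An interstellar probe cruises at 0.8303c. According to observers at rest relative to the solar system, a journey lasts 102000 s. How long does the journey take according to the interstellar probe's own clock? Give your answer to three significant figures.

γ = 1/√(1 − β²) = 1/√(1 − 0.68939809) = 1/√0.31060191 = 1/0.557317 = 1.7943.
The interstellar probe's clock runs slow as seen from the solar system, so Δτ = Δt/γ = 102000/1.7943 = 56800 s.

56800 s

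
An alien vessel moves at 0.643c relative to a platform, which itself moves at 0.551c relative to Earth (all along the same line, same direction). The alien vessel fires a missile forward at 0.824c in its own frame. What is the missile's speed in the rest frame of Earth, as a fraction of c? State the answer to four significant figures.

Apply u = (u'+v)/(1+u'v) twice. Missile in the platform frame: (0.824+0.643)/(1+0.824·0.643) = 1.467/1.529832 = 0.95893c.
That velocity, transformed to the rest frame of Earth: (0.95893+0.551)/(1+0.95893·0.551) = 1.50993/1.52837043 = 0.98793c.

0.9879c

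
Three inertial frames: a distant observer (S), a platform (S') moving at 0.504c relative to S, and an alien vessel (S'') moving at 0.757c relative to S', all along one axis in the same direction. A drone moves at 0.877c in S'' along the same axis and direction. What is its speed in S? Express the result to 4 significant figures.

Apply u = (u'+v)/(1+u'v) twice. Drone in the platform frame: (0.877+0.757)/(1+0.877·0.757) = 1.634/1.663889 = 0.98204c.
That velocity, transformed to the rest frame of a distant observer: (0.98204+0.504)/(1+0.98204·0.504) = 1.48604/1.49494816 = 0.99404c.

0.9940c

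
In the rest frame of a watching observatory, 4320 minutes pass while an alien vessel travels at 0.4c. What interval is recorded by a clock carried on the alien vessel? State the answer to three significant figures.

3960 minutes

γ = 1/√(1 − β²) = 1/√(1 − 0.16) = 1/√0.84 = 1/0.916515 = 1.0911.
The alien vessel's clock runs slow as seen from a watching observatory, so Δτ = Δt/γ = 4320/1.0911 = 3960 minutes.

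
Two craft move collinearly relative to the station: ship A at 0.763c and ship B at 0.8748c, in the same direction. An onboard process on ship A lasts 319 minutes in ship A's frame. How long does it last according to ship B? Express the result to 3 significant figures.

Speed of ship A in ship B's frame: u = (v_A − v_B)/(1 − v_A v_B/c²) = (0.763 − 0.8748)/(1 − 0.763×0.8748) = −0.1118/0.3325276 = −0.33621; |u| = 0.33621c.
γ for this relative speed: γ = 1/√(1 − 0.113037) = 1.0618.
The clock on ship A records proper time, so ship B measures Δt = γΔτ = 1.0618 × 319 = 339 minutes.

339 minutes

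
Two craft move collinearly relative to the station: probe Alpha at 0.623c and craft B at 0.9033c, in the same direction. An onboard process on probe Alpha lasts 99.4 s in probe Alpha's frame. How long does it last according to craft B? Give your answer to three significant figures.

Speed of probe Alpha in craft B's frame: u = (v_A − v_B)/(1 − v_A v_B/c²) = (0.623 − 0.9033)/(1 − 0.623×0.9033) = −0.2803/0.4372441 = −0.64106; |u| = 0.64106c.
At |u| = 0.64106c, γ = (1 − 0.410958)^(−1/2) = 1.3029.
The clock on probe Alpha records proper time, so craft B measures Δt = γΔτ = 1.3029 × 99.4 = 130 s.

130 s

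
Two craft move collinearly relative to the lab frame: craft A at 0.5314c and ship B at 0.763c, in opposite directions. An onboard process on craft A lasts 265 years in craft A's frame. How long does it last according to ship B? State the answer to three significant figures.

Speed of craft A in ship B's frame: u = (v_A + v_B)/(1 + v_A v_B/c²) = (0.5314 + 0.763)/(1 + 0.5314×0.763) = 1.2944/1.4054582 = 0.92098; |u| = 0.92098c.
At |u| = 0.92098c, γ = (1 − 0.848204)^(−1/2) = 2.5667.
Craft A's interval is proper; time dilation gives Δt_B = γΔτ = 2.5667 × 265 years = 680 years.

680 years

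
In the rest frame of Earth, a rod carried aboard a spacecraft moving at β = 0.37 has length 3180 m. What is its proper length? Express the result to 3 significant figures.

γ = 1/√(1 − β²) = 1/√(1 − 0.1369) = 1/√0.8631 = 1/0.929032 = 1.0764.
Proper length: L₀ = γ·L = 1.0764 × 3180 = 3420 m.

3420 m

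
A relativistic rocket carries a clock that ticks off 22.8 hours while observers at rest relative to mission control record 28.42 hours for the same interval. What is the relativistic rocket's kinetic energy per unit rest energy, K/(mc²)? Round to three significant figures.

γ = Δt/Δτ = 28.42/22.8 = 1.24649.
Since K = (γ−1)mc², K/(mc²) = 1.24649 − 1 = 0.246.

0.246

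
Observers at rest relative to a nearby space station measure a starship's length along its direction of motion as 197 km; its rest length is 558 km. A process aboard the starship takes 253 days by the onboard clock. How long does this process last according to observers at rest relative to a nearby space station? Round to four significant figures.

From L = L₀/γ: γ = 558/197 = 2.83249.
Δt = γΔτ = 2.83249 × 253 = 716.6 days.

716.6 days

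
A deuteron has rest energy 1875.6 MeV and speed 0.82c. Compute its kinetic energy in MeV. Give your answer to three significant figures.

γ = 1/√(1 − β²) = 1/√(1 − 0.6724) = 1/√0.3276 = 1/0.572364 = 1.74714.
Kinetic energy: K = (γ − 1)mc² = (1.74714 − 1) × 1875.6 MeV = 0.74714 × 1875.6 = 1400 MeV.

1400 MeV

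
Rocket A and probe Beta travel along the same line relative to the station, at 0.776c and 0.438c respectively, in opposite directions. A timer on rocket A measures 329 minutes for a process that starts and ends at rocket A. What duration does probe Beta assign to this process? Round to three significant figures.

Speed of rocket A in probe Beta's frame: u = (v_A + v_B)/(1 + v_A v_B/c²) = (0.776 + 0.438)/(1 + 0.776×0.438) = 1.214/1.339888 = 0.90605; |u| = 0.90605c.
γ for this relative speed: γ = 1/√(1 − 0.820927) = 2.3631.
The clock on rocket A records proper time, so probe Beta measures Δt = γΔτ = 2.3631 × 329 = 777 minutes.

777 minutes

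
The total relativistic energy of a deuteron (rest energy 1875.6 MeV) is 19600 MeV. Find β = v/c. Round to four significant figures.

0.9954

Total energy E = γmc² gives γ = 19600/1875.6 = 10.45.
Hence β = √(1 − 1/γ²) = √(1 − 0.0091573) = √0.9908427 = 0.9954.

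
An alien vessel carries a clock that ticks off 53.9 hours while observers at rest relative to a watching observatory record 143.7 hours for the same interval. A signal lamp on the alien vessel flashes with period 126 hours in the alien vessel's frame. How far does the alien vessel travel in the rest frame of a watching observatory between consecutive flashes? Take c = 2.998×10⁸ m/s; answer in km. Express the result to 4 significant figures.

3.361×10^11 km

γ = Δt/Δτ = 143.7/53.9 = 2.66605.
β = √(1 − 1/γ²) = 0.92699. Lab-frame period = γτ = 2.66605×126 hours = 335.92 hours. Distance = βc × γτ = 0.92699 × 2.998×10⁸ m/s × 1209312 s = 3.3608×10^14 m = 3.361×10^11 km.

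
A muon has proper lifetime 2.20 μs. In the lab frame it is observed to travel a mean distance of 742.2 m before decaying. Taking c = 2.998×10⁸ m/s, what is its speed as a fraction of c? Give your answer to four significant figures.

Let x = d/(cτ) = 742.2 m / (2.998×10⁸ m/s × 2.200×10^-6 s) = 1.1253. Since d = βγcτ, x = βγ = β/√(1−β²).
Solving: β² = x²/(1+x²) = 1.2663/2.2663 = 0.558752, so β = 0.7475.

0.7475c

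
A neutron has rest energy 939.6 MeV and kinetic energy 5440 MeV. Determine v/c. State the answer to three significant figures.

0.989

K = (γ−1)mc², so γ = 1 + 5440/939.6 = 6.7897.
Then v/c = √(1 − γ⁻²) = √(1 − 0.021692) = √0.978308 = 0.989.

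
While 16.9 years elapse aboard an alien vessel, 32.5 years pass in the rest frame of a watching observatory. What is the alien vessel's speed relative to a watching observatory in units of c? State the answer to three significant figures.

0.854c

γ = Δt/Δτ = 32.5/16.9 = 1.9231.
β = √(1 − 1/γ²) = √(1 − 0.270394) = √0.729606 = 0.854.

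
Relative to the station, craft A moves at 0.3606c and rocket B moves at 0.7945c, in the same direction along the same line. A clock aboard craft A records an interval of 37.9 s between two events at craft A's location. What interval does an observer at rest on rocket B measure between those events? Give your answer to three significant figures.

47.7 s

The velocity of craft A relative to rocket B is (0.3606 − 0.7945)c / (1 − 0.3606×0.7945) = −0.60813c; relative speed 0.60813c.
At |u| = 0.60813c, γ = (1 − 0.369822)^(−1/2) = 1.2597.
The clock on craft A records proper time, so rocket B measures Δt = γΔτ = 1.2597 × 37.9 = 47.7 s.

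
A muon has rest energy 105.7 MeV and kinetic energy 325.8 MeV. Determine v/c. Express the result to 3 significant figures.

0.970

γ = 1 + K/(mc²) = 1 + 325.8/105.7 = 4.0823.
β = √(1 − 1/γ²) = √(1 − 0.0600054) = √0.9399946 = 0.970.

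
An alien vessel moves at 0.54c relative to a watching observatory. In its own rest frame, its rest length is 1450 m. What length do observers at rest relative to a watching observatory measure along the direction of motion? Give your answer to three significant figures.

With β = 0.54, γ = 1/√(1 − 0.54²) = 1/√0.7084 = 1.1881.
Length contraction: L = L₀/γ = 1450/1.1881 = 1220 m.

1220 m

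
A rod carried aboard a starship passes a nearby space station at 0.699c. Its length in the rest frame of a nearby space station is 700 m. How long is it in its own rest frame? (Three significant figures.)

979 m

With β = 0.699, γ = 1/√(1 − 0.699²) = 1/√0.511399 = 1.3984.
Proper length: L₀ = γ·L = 1.3984 × 700 = 979 m.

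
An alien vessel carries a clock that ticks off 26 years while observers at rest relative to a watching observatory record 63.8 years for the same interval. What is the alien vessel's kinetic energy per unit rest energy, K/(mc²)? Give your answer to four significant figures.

The time-dilation ratio gives γ = 63.8/26 = 2.45385.
Since K = (γ−1)mc², K/(mc²) = 2.45385 − 1 = 1.454.

1.454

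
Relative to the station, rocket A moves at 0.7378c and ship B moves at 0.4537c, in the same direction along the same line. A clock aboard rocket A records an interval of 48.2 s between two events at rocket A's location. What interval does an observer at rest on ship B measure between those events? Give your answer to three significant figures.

Speed of rocket A in ship B's frame: u = (v_A − v_B)/(1 − v_A v_B/c²) = (0.7378 − 0.4537)/(1 − 0.7378×0.4537) = 0.2841/0.66526014 = 0.42705; |u| = 0.42705c.
γ for this relative speed: γ = 1/√(1 − 0.182372) = 1.1059.
Rocket A's interval is proper; time dilation gives Δt_B = γΔτ = 1.1059 × 48.2 s = 53.3 s.

53.3 s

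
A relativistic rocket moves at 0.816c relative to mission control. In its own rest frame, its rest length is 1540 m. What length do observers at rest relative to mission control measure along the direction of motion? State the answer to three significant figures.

890 m

γ = 1/√(1 − β²) = 1/√(1 − 0.665856) = 1/√0.334144 = 1/0.578052 = 1.7299.
Along the direction of motion the measured length is L₀/γ = 1540/1.7299 = 890 m.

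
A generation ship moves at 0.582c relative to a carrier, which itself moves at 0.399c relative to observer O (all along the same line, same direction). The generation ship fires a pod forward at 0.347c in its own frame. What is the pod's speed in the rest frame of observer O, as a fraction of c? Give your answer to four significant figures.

0.8957c

Apply u = (u'+v)/(1+u'v) twice. Pod in the carrier frame: (0.347+0.582)/(1+0.347·0.582) = 0.929/1.201954 = 0.77291c.
That velocity, transformed to the rest frame of observer O: (0.77291+0.399)/(1+0.77291·0.399) = 1.17191/1.30839109 = 0.89569c.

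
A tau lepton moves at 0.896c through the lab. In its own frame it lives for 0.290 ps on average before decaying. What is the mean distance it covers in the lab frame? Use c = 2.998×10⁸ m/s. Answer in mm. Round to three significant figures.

Lorentz factor: γ = (1 − 0.802816)^(−1/2) = 2.252.
Lab-frame lifetime: Δt = γτ = 2.252 × 0.290 ps = 0.65308 ps.
Distance: d = vΔt = 0.896 × 2.998×10⁸ m/s × 6.5308×10^-13 s = 1.75×10^-4 m = 0.175 mm.

0.175 mm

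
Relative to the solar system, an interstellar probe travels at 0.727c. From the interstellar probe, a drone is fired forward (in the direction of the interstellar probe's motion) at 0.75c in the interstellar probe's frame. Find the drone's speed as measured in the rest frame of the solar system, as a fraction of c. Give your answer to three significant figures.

0.956c

Relativistic velocity addition: u = (u' + v)/(1 + u'v/c²), with u' = 0.75c and v = 0.727c.
Numerator: 0.75 + 0.727 = 1.477. Denominator: 1 + (0.75)(0.727) = 1.54525.
u = 1.477/1.54525 = 0.95583, so the speed is 0.956c.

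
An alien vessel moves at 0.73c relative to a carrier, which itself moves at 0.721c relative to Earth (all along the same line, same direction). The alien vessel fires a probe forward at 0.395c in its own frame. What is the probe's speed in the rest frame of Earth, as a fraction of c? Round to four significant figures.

Apply u = (u'+v)/(1+u'v) twice. Probe in the carrier frame: (0.395+0.73)/(1+0.395·0.73) = 1.125/1.28835 = 0.87321c.
That velocity, transformed to the rest frame of Earth: (0.87321+0.721)/(1+0.87321·0.721) = 1.59421/1.62958441 = 0.97829c.

0.9783c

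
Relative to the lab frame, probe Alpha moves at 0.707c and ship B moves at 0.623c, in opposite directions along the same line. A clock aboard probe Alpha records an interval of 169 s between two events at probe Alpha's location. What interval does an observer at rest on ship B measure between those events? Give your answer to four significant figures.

440.1 s

Transform probe Alpha's velocity into ship B's frame: (0.707 + 0.623)/(1 + 0.707·0.623) = 1.33/1.440461, so the relative speed is 0.92332c.
γ for this relative speed: γ = 1/√(1 − 0.85252) = 2.604.
Probe Alpha's interval is proper; time dilation gives Δt_B = γΔτ = 2.604 × 169 s = 440.1 s.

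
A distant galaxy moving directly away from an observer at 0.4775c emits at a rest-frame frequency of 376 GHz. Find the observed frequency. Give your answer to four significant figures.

223.6 GHz

Relativistic Doppler (source moving away): f_obs = f_src · √((1−β)/(1+β)).
With β = 0.4775: factor = √(0.5225/1.4775) = 0.59467.
f_obs = 376 × 0.59467 = 223.6 GHz.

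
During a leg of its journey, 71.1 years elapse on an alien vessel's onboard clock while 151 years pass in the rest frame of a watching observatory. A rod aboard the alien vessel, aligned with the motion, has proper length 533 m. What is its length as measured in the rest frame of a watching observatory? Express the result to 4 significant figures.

251.0 m

From Δt = γΔτ: γ = 151/71.1 = 2.12377.
L = L₀/γ = 533/2.12377 = 251.0 m.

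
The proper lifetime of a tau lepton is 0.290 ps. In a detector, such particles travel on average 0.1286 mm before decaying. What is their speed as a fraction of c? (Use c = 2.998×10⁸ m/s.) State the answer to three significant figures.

0.828c

Lab distance = (lab lifetime)·v = γτ·βc, so βγ = d/(cτ) = 1.286×10^-4/(2.998×10⁸ × 2.900×10^-13) = 1.4791.
With βγ = 1.4791: γ² = 1 + (βγ)² = 3.18774, and β = (βγ)/γ = 1.4791/1.78542 = 0.828.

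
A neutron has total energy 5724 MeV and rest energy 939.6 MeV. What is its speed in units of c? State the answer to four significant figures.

0.9864c

γ = E/(mc²) = 5724/939.6 = 6.092.
β = √(1 − 1/γ²) = √(1 − 0.0269451) = √0.9730549 = 0.9864.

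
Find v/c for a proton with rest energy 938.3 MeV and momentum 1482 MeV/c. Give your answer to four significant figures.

pc/(mc²) = 1482/938.3 = 1.5795 = βγ = β/√(1−β²).
So β² = x²/(1 + x²) with x = 1.5795: x² = 2.49482, β² = 2.49482/3.49482 = 0.713862, β = 0.8449.

0.8449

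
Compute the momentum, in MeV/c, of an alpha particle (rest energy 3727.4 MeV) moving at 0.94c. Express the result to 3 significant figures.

10300 MeV/c

γ = 1/√(1 − β²) = 1/√(1 − 0.8836) = 1/√0.1164 = 1/0.341174 = 2.9311.
Momentum: p = γβ·mc = 2.9311 × 0.94 × 3727.4 MeV/c = 10300 MeV/c.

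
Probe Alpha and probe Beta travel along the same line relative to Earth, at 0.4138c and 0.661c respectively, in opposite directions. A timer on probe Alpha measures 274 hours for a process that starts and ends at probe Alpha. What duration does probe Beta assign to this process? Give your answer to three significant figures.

Transform probe Alpha's velocity into probe Beta's frame: (0.4138 + 0.661)/(1 + 0.4138·0.661) = 1.0748/1.2735218, so the relative speed is 0.84396c.
γ for this relative speed: γ = 1/√(1 − 0.712268) = 1.8643.
The clock on probe Alpha records proper time, so probe Beta measures Δt = γΔτ = 1.8643 × 274 = 511 hours.

511 hours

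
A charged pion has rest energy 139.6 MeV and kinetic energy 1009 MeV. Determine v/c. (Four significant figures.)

K = (γ−1)mc², so γ = 1 + 1009/139.6 = 8.2278.
Then v/c = √(1 − γ⁻²) = √(1 − 0.0147718) = √0.9852282 = 0.9926.

0.9926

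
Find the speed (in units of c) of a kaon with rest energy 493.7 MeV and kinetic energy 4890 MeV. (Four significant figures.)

0.9958c

K = (γ−1)mc², so γ = 1 + 4890/493.7 = 10.905.
Then v/c = √(1 − γ⁻²) = √(1 − 0.00840908) = √0.99159092 = 0.9958.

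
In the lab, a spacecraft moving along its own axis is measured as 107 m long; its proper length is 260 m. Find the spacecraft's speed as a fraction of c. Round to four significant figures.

Length contraction gives γ = L₀/L = 260/107 = 2.4299.
β = √(1 − 1/γ²) = √0.830635 = 0.9114.

0.9114c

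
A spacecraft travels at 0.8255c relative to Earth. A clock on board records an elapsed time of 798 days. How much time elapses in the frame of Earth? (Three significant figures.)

1410 days

With β = 0.8255, γ = 1/√(1 − 0.8255²) = 1/√0.31854975 = 1.7718.
Time dilation: Δt = γ·Δτ = 1.7718 × 798 = 1410 days.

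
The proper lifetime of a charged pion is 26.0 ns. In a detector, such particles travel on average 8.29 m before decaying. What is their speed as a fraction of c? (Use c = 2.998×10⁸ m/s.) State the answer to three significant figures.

d = βγcτ ⇒ βγ = d/(cτ) = 8.290 m / (7.7948 m) = 1.0635.
β = (βγ)/√(1+(βγ)²) = 1.0635/√2.13103 = 0.729.

0.729c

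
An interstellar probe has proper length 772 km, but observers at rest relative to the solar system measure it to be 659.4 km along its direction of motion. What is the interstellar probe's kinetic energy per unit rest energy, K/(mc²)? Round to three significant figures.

γ = L₀/L = 772/659.4 = 1.17076.
K/(mc²) = γ − 1 = 1.17076 − 1 = 0.171.

0.171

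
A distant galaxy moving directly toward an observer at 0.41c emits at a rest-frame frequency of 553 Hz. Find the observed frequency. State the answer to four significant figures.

854.9 Hz

Relativistic Doppler (source moving toward): f_obs = f_src · √((1+β)/(1−β)).
With β = 0.41: factor = √(1.41/0.59) = 1.5459.
f_obs = 553 × 1.5459 = 854.9 Hz.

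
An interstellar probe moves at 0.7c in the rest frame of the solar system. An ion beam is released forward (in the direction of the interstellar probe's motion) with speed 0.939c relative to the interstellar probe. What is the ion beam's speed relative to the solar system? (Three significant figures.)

In units of c, u = (u' + v)/(1 + u'v) with u' = 0.939 and v = 0.7.
Numerator: 0.939 + 0.7 = 1.639. Denominator: 1 + (0.939)(0.7) = 1.6573.
u = 1.639/1.6573 = 0.98896, so the speed is 0.989c.

0.989c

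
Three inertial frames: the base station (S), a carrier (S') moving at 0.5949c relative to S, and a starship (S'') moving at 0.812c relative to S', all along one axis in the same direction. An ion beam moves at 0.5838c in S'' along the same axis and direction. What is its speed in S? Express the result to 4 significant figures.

Apply u = (u'+v)/(1+u'v) twice. Ion beam in the carrier frame: (0.5838+0.812)/(1+0.5838·0.812) = 1.3958/1.4740456 = 0.94692c.
That velocity, transformed to the rest frame of the base station: (0.94692+0.5949)/(1+0.94692·0.5949) = 1.54182/1.563322708 = 0.98625c.

0.9862c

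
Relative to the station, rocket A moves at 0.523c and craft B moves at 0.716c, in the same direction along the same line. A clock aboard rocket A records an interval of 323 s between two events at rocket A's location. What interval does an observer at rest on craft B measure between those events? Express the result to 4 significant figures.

Transform rocket A's velocity into craft B's frame: (0.523 − 0.716)/(1 − 0.523·0.716) = −0.193/0.625532, so the relative speed is 0.30854c.
At |u| = 0.30854c, γ = (1 − 0.0951969)^(−1/2) = 1.0513.
Rocket A's interval is proper; time dilation gives Δt_B = γΔτ = 1.0513 × 323 s = 339.6 s.

339.6 s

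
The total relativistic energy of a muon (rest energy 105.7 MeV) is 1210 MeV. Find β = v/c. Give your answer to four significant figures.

0.9962

Total energy E = γmc² gives γ = 1210/105.7 = 11.447.
Hence β = √(1 − 1/γ²) = √(1 − 0.00763162) = √0.99236838 = 0.9962.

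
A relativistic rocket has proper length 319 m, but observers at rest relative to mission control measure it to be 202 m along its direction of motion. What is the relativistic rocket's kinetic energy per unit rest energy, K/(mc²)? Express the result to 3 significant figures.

Length contraction gives γ = L₀/L = 319/202 = 1.57921.
K/(mc²) = γ − 1 = 1.57921 − 1 = 0.579.

0.579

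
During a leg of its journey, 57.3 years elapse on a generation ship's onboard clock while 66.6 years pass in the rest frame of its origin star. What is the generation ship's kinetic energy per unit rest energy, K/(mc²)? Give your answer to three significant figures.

From Δt = γΔτ: γ = 66.6/57.3 = 1.1623.
K/(mc²) = γ − 1 = 1.1623 − 1 = 0.162.

0.162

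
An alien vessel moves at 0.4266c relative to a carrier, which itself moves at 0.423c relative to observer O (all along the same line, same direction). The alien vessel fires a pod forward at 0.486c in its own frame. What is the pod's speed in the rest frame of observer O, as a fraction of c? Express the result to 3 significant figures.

Apply u = (u'+v)/(1+u'v) twice. Pod in the carrier frame: (0.486+0.4266)/(1+0.486·0.4266) = 0.9126/1.2073276 = 0.75588c.
That velocity, transformed to the rest frame of observer O: (0.75588+0.423)/(1+0.75588·0.423) = 1.17888/1.31973724 = 0.89327c.

0.893c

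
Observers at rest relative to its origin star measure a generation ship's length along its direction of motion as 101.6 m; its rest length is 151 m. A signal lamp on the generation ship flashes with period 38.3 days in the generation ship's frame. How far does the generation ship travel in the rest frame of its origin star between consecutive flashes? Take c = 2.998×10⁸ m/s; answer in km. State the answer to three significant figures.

From L = L₀/γ: γ = 151/101.6 = 1.48622.
β = √(1 − 1/γ²) = 0.73978. Lab-frame period = γτ = 1.48622×38.3 days = 56.922 days. Distance = βc × γτ = 0.73978 × 2.998×10⁸ m/s × 4918060.8 s = 1.0908×10^15 m = 1.09×10^12 km.

1.09×10^12 km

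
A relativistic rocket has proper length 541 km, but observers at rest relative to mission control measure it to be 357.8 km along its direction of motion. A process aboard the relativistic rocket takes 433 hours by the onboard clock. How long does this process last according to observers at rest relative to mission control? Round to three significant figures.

Length contraction gives γ = L₀/L = 541/357.8 = 1.51202.
Δt = γΔτ = 1.51202 × 433 = 655 hours.

655 hours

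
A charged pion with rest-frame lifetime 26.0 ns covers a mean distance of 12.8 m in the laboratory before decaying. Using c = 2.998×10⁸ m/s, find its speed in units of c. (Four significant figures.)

d = βγcτ ⇒ βγ = d/(cτ) = 12.80 m / (7.7948 m) = 1.6421.
β = (βγ)/√(1+(βγ)²) = 1.6421/√3.69649 = 0.8541.

0.8541c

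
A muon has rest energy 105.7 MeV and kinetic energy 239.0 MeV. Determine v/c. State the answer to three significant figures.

0.952

K = (γ−1)mc², so γ = 1 + 239.0/105.7 = 3.2611.
Then v/c = √(1 − γ⁻²) = √(1 − 0.0940312) = √0.9059688 = 0.952.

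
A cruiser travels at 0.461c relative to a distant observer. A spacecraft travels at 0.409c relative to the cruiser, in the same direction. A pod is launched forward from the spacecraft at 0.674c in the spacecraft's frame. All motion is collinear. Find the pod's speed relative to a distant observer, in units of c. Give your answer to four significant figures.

First combine the pod and spacecraft (S''→S'): u₁ = (0.674 + 0.409)/(1 + 0.674×0.409) = 1.083/1.275666 = 0.84897.
Then combine with the cruiser (S'→S): u = (0.84897 + 0.461)/(1 + 0.84897×0.461) = 1.30997/1.39137517 = 0.94149.

0.9415c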